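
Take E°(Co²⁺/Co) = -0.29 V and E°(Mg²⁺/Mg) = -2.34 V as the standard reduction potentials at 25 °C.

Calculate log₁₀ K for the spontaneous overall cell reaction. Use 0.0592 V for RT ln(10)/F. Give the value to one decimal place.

69.3

Cathode: Co²⁺/Co; anode: Mg²⁺/Mg. E°cell = +2.05 V, n = 2.
log K = nE°cell / 0.0592 = (2)(+2.05) / 0.0592 = 69.3.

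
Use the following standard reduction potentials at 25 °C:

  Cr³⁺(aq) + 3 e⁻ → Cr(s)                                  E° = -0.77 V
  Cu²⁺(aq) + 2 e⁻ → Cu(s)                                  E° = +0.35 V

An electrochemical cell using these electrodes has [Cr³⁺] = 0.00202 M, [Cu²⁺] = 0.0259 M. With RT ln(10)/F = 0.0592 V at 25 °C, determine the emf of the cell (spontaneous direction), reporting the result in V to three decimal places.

Cu²⁺/Cu is the cathode (higher E°), Cr³⁺/Cr the anode: E°cell = +0.35 − (-0.77) = +1.12 V, n = 6.
Overall: 3 Cu²⁺(aq) + 2 Cr(s) → 3 Cu(s) + 2 Cr³⁺(aq)
Q = [Cr³⁺]^2 / ([Cu²⁺]^3); log Q = -0.629.
E = E° − (0.0592/n) log Q = +1.12 − (0.0592/6)(-0.629) = +1.126 V.

+1.126 V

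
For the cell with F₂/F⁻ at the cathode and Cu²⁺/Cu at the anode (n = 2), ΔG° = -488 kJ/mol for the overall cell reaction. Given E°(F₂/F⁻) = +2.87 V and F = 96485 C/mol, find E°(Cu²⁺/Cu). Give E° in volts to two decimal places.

E°cell = −ΔG°/(nF) = −(-488×10³)/((2)(96485)) = +2.529 V.
Since F₂/F⁻ is the cathode and Cu²⁺/Cu the anode, E°cell = E°(F₂/F⁻) − E°(Cu²⁺/Cu).
So E°(Cu²⁺/Cu) = E°(F₂/F⁻) − E°cell = (+2.87) − (+2.529) = +0.34 V.

+0.34 V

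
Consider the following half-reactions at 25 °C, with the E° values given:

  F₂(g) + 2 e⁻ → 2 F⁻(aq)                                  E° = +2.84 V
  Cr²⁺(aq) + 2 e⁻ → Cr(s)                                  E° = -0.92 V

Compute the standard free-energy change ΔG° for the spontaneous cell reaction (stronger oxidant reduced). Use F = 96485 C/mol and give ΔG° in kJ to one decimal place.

-725.6 kJ

F₂/F⁻ (E° = +2.84 V) is the cathode; Cr²⁺/Cr (E° = -0.92 V) is the anode, so E°cell = +3.76 V.
Balancing electrons gives n = 2 (lcm of 2 and 2).
ΔG° = −nFE° = −(2)(96485)(+3.76) = -725,567 J = -725.6 kJ.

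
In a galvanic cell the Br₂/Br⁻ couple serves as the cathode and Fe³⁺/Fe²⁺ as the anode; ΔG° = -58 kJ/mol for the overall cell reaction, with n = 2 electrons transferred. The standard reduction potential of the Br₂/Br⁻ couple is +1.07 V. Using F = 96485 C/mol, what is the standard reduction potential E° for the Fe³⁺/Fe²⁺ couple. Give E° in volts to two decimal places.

+0.77 V

E°cell = −ΔG°/(nF) = −(-58×10³)/((2)(96485)) = +0.301 V.
Since Br₂/Br⁻ is the cathode and Fe³⁺/Fe²⁺ the anode, E°cell = E°(Br₂/Br⁻) − E°(Fe³⁺/Fe²⁺).
So E°(Fe³⁺/Fe²⁺) = E°(Br₂/Br⁻) − E°cell = (+1.07) − (+0.301) = +0.77 V.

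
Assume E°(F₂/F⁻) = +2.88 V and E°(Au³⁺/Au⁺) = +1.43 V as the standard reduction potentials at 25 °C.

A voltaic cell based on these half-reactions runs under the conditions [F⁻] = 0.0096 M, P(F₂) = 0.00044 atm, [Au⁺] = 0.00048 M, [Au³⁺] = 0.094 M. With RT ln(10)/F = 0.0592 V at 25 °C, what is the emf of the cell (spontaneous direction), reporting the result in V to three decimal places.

+1.402 V

F₂/F⁻ is the cathode (higher E°), Au³⁺/Au⁺ the anode: E°cell = +2.88 − (+1.43) = +1.45 V, n = 2.
Overall: F₂(g) + Au⁺(aq) → 2 F⁻(aq) + Au³⁺(aq)
Q = [F⁻]^2·[Au³⁺] / (P(F₂)·[Au⁺]); log Q = 1.613.
E = E° − (0.0592/n) log Q = +1.45 − (0.0592/2)(1.613) = +1.402 V.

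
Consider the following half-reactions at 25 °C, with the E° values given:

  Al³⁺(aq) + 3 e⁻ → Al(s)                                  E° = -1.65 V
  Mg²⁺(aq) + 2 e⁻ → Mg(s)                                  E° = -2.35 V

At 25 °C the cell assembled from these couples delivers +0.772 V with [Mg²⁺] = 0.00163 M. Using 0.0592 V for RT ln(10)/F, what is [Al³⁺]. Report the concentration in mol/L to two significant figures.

Al³⁺/Al is the cathode, Mg²⁺/Mg the anode: E°cell = +0.70 V, n = 6.
Overall reaction: 2 Al³⁺(aq) + 3 Mg(s) → 2 Al(s) + 3 Mg²⁺(aq); Q = [Mg²⁺]^3/[Al³⁺]^2.
From E = E° − (0.0592/n) log Q: log Q = (E° − E)·n/0.0592 = (+0.70 − (+0.772))·6/0.0592 = -7.2973.
So 2·log[Al³⁺] = 3·log(0.00163) − log Q = -8.3634 − (-7.2973) = -1.0661; log[Al³⁺] = -1.0661 / 2 = -0.5331; [Al³⁺] = 10^(-0.5331) ≈ 0.29 M.

0.29 M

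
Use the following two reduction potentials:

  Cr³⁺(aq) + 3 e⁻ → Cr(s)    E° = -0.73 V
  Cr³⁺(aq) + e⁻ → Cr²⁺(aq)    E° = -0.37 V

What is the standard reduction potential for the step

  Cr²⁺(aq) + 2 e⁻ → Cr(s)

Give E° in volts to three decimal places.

-0.910 V

Sequential free energies add, so n₃E°₃ = n₁E°₁ + n₂E°₂.
With n₃ = 3, and the known step contributing 1×(-0.37) V, the unknown satisfies 2·E° = 3×(-0.73) − 1×(-0.37) = -1.820.
E° = -1.820 / 2 = -0.910 V.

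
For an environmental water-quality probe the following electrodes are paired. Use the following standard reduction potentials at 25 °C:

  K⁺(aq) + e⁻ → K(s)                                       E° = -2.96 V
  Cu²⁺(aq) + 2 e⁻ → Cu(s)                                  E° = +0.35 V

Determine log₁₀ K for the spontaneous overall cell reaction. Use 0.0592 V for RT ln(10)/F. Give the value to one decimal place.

Cathode: Cu²⁺/Cu; anode: K⁺/K. E°cell = +3.31 V, n = 2.
log K = nE°cell / 0.0592 = (2)(+3.31) / 0.0592 = 111.8.

111.8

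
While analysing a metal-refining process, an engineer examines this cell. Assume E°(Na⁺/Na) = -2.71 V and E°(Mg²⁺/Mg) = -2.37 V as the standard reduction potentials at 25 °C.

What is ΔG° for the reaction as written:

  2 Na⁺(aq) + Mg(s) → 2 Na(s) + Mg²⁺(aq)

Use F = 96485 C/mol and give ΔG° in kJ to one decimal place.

+65.6 kJ

As written, Na⁺/Na is reduced (cathode) and Mg²⁺/Mg is oxidised (anode), so E°cell = (-2.71) − (-2.37) = -0.34 V.
Balancing electrons gives n = 2.
ΔG° = −nFE° = −(2)(96485)(-0.34) = 65,610 J = +65.6 kJ.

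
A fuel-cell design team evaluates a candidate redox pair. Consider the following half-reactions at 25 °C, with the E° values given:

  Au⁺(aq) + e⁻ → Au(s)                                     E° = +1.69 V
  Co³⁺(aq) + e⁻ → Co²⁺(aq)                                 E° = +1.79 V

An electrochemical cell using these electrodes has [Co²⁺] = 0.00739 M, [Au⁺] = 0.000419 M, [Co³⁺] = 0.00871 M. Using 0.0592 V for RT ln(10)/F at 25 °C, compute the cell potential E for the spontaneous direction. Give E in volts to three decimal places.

+0.304 V

Co³⁺/Co²⁺ is the cathode (higher E°), Au⁺/Au the anode: E°cell = +1.79 − (+1.69) = +0.10 V, n = 1.
Overall: Co³⁺(aq) + Au(s) → Co²⁺(aq) + Au⁺(aq)
Q = [Co²⁺]·[Au⁺] / ([Co³⁺]); log Q = -3.449.
E = E° − (0.0592/n) log Q = +0.10 − (0.0592/1)(-3.449) = +0.304 V.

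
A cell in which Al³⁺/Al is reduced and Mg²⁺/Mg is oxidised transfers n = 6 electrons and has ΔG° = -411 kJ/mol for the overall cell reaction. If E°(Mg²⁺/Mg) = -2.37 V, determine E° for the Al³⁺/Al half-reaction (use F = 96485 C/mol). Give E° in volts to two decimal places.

E°cell = −ΔG°/(nF) = −(-411×10³)/((6)(96485)) = +0.710 V.
Since Al³⁺/Al is the cathode and Mg²⁺/Mg the anode, E°cell = E°(Al³⁺/Al) − E°(Mg²⁺/Mg).
So E°(Al³⁺/Al) = E°cell + E°(Mg²⁺/Mg) = +0.710 + (-2.37) = -1.66 V.

-1.66 V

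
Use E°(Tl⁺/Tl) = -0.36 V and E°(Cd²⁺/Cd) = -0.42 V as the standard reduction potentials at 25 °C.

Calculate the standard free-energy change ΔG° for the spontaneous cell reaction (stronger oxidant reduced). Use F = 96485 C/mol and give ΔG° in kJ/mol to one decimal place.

Tl⁺/Tl (E° = -0.36 V) is the cathode; Cd²⁺/Cd (E° = -0.42 V) is the anode, so E°cell = +0.06 V.
Balancing electrons gives n = 2 (lcm of 1 and 2).
ΔG° = −nFE° = −(2)(96485)(+0.06) = -11,578 J = -11.6 kJ/mol.

-11.6 kJ/mol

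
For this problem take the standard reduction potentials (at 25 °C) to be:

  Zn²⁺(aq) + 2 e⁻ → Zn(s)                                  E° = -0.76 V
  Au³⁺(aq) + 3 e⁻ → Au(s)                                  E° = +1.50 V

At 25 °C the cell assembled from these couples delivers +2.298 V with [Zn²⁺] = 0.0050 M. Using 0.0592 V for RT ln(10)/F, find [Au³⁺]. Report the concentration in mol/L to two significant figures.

0.030 M

Au³⁺/Au is the cathode, Zn²⁺/Zn the anode: E°cell = +2.26 V, n = 6.
Overall reaction: 2 Au³⁺(aq) + 3 Zn(s) → 2 Au(s) + 3 Zn²⁺(aq); Q = [Zn²⁺]^3/[Au³⁺]^2.
From E = E° − (0.0592/n) log Q: log Q = (E° − E)·n/0.0592 = (+2.26 − (+2.298))·6/0.0592 = -3.8514.
So 2·log[Au³⁺] = 3·log(0.005) − log Q = -6.9031 − (-3.8514) = -3.0517; log[Au³⁺] = -3.0517 / 2 = -1.5258; [Au³⁺] = 10^(-1.5258) ≈ 0.030 M.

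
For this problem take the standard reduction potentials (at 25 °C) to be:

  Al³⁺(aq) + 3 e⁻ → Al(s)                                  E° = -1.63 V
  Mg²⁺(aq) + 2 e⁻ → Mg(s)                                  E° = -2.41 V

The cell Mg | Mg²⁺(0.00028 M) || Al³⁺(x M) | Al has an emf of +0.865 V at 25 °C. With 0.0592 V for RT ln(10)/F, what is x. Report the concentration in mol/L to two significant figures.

Al³⁺/Al is the cathode, Mg²⁺/Mg the anode: E°cell = +0.78 V, n = 6.
Overall reaction: 2 Al³⁺(aq) + 3 Mg(s) → 2 Al(s) + 3 Mg²⁺(aq); Q = [Mg²⁺]^3/[Al³⁺]^2.
From E = E° − (0.0592/n) log Q: log Q = (E° − E)·n/0.0592 = (+0.78 − (+0.865))·6/0.0592 = -8.6149.
So 2·log[Al³⁺] = 3·log(0.00028) − log Q = -10.6585 − (-8.6149) = -2.0436; log[Al³⁺] = -2.0436 / 2 = -1.0218; [Al³⁺] = 10^(-1.0218) ≈ 0.095 M.

0.095 M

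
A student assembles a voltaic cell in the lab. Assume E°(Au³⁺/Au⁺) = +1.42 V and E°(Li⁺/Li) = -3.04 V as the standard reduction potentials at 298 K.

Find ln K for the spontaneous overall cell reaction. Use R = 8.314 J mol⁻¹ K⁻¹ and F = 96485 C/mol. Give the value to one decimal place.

Cathode: Au³⁺/Au⁺; anode: Li⁺/Li. E°cell = (+1.42) − (-3.04) = +4.46 V, with n = 2.
ΔG° = −nFE° = −RT ln K, so ln K = nFE°/(RT) = (2)(96485)(+4.46) / ((8.314)(298)) = 347.375.

347.4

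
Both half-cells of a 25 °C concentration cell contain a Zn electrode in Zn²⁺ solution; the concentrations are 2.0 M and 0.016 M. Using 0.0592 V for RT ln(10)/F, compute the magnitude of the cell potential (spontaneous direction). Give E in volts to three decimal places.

+0.062 V

For a concentration cell E°cell = 0. The 2.0 M side is the cathode (reduction is favoured where [Zn²⁺] is higher).
With n = 2, E = −(0.0592/2) log([Zn²⁺]ₐₙ/[Zn²⁺]꜀ₐₜ) = −(0.0592/2) log(0.016/2) = −(0.0592/2)(-2.097) = +0.062 V.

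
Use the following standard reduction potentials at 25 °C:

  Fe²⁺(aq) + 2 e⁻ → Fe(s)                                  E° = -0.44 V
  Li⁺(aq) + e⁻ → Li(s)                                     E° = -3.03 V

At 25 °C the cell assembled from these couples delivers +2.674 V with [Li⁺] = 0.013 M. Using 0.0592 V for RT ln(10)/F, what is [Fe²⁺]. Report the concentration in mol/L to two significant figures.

Fe²⁺/Fe is the cathode, Li⁺/Li the anode: E°cell = +2.59 V, n = 2.
Overall reaction: Fe²⁺(aq) + 2 Li(s) → Fe(s) + 2 Li⁺(aq); Q = [Li⁺]^2/[Fe²⁺]^1.
From E = E° − (0.0592/n) log Q: log Q = (E° − E)·n/0.0592 = (+2.59 − (+2.674))·2/0.0592 = -2.8378.
So 1·log[Fe²⁺] = 2·log(0.013) − log Q = -3.7721 − (-2.8378) = -0.9343; [Fe²⁺] = 10^(-0.9343) ≈ 0.12 M.

0.12 M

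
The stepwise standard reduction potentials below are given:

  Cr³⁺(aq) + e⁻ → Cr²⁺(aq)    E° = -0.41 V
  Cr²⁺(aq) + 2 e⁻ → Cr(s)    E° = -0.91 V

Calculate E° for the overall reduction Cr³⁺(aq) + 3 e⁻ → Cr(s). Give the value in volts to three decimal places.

-0.743 V

Since ΔG° = −nFE° is additive over sequential reductions, n₃E°₃ = n₁E°₁ + n₂E°₂.
E°₃ = (1×-0.41 + 2×-0.91) / 3 = (-2.230) / 3 = -0.743 V.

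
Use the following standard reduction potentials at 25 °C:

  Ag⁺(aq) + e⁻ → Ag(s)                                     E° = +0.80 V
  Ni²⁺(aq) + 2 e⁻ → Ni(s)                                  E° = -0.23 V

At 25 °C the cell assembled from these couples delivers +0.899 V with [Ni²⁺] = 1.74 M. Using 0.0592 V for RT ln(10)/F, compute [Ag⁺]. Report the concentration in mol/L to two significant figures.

Ag⁺/Ag is the cathode, Ni²⁺/Ni the anode: E°cell = +1.03 V, n = 2.
Overall reaction: 2 Ag⁺(aq) + Ni(s) → 2 Ag(s) + Ni²⁺(aq); Q = [Ni²⁺]^1/[Ag⁺]^2.
From E = E° − (0.0592/n) log Q: log Q = (E° − E)·n/0.0592 = (+1.03 − (+0.899))·2/0.0592 = 4.4257.
So 2·log[Ag⁺] = 1·log(1.74) − log Q = 0.2405 − (4.4257) = -4.1852; log[Ag⁺] = -4.1852 / 2 = -2.0926; [Ag⁺] = 10^(-2.0926) ≈ 0.0081 M.

0.0081 M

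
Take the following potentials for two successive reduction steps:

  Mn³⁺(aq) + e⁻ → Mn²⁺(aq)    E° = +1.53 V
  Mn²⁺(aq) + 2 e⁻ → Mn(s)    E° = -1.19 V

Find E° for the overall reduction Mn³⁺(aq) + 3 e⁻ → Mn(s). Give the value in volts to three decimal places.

-0.283 V

Since ΔG° = −nFE° is additive over sequential reductions, n₃E°₃ = n₁E°₁ + n₂E°₂.
E°₃ = (1×+1.53 + 2×-1.19) / 3 = (-0.850) / 3 = -0.283 V.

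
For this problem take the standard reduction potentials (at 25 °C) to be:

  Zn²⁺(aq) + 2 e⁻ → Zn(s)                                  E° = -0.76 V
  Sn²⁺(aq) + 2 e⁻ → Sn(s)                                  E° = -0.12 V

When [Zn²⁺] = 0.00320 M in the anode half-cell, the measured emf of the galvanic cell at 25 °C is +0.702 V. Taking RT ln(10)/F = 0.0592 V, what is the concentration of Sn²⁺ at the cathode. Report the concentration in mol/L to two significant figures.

Sn²⁺/Sn is the cathode, Zn²⁺/Zn the anode: E°cell = +0.64 V, n = 2.
Overall reaction: Sn²⁺(aq) + Zn(s) → Sn(s) + Zn²⁺(aq); Q = [Zn²⁺]^1/[Sn²⁺]^1.
From E = E° − (0.0592/n) log Q: log Q = (E° − E)·n/0.0592 = (+0.64 − (+0.702))·2/0.0592 = -2.0946.
So 1·log[Sn²⁺] = 1·log(0.0032) − log Q = -2.4949 − (-2.0946) = -0.4003; [Sn²⁺] = 10^(-0.4003) ≈ 0.40 M.

0.40 M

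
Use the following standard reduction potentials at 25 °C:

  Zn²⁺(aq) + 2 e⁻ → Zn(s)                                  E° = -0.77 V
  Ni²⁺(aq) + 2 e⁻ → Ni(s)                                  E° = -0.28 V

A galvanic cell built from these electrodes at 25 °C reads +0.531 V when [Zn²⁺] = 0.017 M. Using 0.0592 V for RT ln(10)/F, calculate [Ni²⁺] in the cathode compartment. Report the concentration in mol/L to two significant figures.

0.41 M

Ni²⁺/Ni is the cathode, Zn²⁺/Zn the anode: E°cell = +0.49 V, n = 2.
Overall reaction: Ni²⁺(aq) + Zn(s) → Ni(s) + Zn²⁺(aq); Q = [Zn²⁺]^1/[Ni²⁺]^1.
From E = E° − (0.0592/n) log Q: log Q = (E° − E)·n/0.0592 = (+0.49 − (+0.531))·2/0.0592 = -1.3851.
So 1·log[Ni²⁺] = 1·log(0.017) − log Q = -1.7696 − (-1.3851) = -0.3845; [Ni²⁺] = 10^(-0.3845) ≈ 0.41 M.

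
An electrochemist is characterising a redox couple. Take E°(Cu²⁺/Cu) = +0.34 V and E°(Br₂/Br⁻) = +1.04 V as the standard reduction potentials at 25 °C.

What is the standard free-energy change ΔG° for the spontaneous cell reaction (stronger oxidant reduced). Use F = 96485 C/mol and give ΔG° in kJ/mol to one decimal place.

Br₂/Br⁻ (E° = +1.04 V) is the cathode; Cu²⁺/Cu (E° = +0.34 V) is the anode, so E°cell = +0.70 V.
Balancing electrons gives n = 2 (lcm of 2 and 2).
ΔG° = −nFE° = −(2)(96485)(+0.70) = -135,079 J = -135.1 kJ/mol.

-135.1 kJ/mol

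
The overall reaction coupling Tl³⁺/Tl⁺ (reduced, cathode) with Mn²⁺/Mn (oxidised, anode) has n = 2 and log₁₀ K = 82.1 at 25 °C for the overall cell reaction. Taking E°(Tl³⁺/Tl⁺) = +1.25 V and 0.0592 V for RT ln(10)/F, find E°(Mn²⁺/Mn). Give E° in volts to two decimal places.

-1.18 V

E°cell = (0.0592/n)·log K = (0.0592/2)(82.1) = +2.430 V.
Since Tl³⁺/Tl⁺ is the cathode and Mn²⁺/Mn the anode, E°cell = E°(Tl³⁺/Tl⁺) − E°(Mn²⁺/Mn).
So E°(Mn²⁺/Mn) = E°(Tl³⁺/Tl⁺) − E°cell = (+1.25) − (+2.430) = -1.18 V.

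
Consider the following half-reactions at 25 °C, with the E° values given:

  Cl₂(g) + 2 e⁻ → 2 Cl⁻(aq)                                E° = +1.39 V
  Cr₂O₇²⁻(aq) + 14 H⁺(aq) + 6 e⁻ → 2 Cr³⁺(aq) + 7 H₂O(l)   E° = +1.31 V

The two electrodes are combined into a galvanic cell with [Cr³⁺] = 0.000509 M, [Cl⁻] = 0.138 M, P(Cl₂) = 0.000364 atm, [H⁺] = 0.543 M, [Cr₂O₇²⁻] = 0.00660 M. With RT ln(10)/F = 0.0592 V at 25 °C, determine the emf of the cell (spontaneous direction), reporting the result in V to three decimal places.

+0.022 V

Cl₂/Cl⁻ is the cathode (higher E°), Cr₂O₇²⁻/Cr³⁺ the anode: E°cell = +1.39 − (+1.31) = +0.08 V, n = 6.
Overall: 3 Cl₂(g) + 2 Cr³⁺(aq) + 7 H₂O(l) → 6 Cl⁻(aq) + Cr₂O₇²⁻(aq) + 14 H⁺(aq)
Q = [Cl⁻]^6·[Cr₂O₇²⁻]·[H⁺]^14 / (P(Cl₂)^3·[Cr³⁺]^2); log Q = 5.849.
E = E° − (0.0592/n) log Q = +0.08 − (0.0592/6)(5.849) = +0.022 V.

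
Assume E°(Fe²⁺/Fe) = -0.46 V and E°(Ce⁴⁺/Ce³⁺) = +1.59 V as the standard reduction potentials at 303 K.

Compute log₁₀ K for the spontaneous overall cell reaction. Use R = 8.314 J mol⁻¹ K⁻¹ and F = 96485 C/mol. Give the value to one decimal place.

68.2

Cathode: Ce⁴⁺/Ce³⁺; anode: Fe²⁺/Fe. E°cell = (+1.59) − (-0.46) = +2.05 V, with n = 2.
ΔG° = −nFE° = −RT ln K, so ln K = nFE°/(RT) = (2)(96485)(+2.05) / ((8.314)(303)) = 157.033.
log₁₀ K = 157.033 / ln 10 = 68.2.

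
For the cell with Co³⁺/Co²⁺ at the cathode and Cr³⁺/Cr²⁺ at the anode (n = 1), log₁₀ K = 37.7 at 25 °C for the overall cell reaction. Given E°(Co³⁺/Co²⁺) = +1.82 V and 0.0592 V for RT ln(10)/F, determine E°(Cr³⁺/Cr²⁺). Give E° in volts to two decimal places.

-0.41 V

E°cell = (0.0592/n)·log K = (0.0592/1)(37.7) = +2.232 V.
Since Co³⁺/Co²⁺ is the cathode and Cr³⁺/Cr²⁺ the anode, E°cell = E°(Co³⁺/Co²⁺) − E°(Cr³⁺/Cr²⁺).
So E°(Cr³⁺/Cr²⁺) = E°(Co³⁺/Co²⁺) − E°cell = (+1.82) − (+2.232) = -0.41 V.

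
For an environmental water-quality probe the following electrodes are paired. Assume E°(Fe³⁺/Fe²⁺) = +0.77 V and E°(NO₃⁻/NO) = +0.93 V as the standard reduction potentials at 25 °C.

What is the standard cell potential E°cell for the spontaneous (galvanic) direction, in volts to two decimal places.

The NO₃⁻/NO couple has the higher reduction potential, so it is the cathode; Fe³⁺/Fe²⁺ is oxidised at the anode.
E°cell = E°(cathode) − E°(anode) = (+0.93) − (+0.77) = +0.16 V.

+0.16 V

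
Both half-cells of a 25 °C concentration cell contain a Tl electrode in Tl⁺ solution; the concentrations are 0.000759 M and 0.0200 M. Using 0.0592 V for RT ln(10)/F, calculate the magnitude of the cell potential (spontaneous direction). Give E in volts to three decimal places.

+0.084 V

For a concentration cell E°cell = 0. The 0.0200 M side is the cathode (reduction is favoured where [Tl⁺] is higher).
With n = 1, E = −(0.0592/1) log([Tl⁺]ₐₙ/[Tl⁺]꜀ₐₜ) = −(0.0592/1) log(0.000759/0.02) = −(0.0592/1)(-1.421) = +0.084 V.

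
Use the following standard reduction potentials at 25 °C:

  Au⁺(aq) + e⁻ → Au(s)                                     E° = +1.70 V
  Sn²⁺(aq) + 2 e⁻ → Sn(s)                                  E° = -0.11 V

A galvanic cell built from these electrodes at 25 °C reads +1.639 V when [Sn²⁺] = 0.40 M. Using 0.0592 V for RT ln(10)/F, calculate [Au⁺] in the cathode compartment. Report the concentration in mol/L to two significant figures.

0.00082 M

Au⁺/Au is the cathode, Sn²⁺/Sn the anode: E°cell = +1.81 V, n = 2.
Overall reaction: 2 Au⁺(aq) + Sn(s) → 2 Au(s) + Sn²⁺(aq); Q = [Sn²⁺]^1/[Au⁺]^2.
From E = E° − (0.0592/n) log Q: log Q = (E° − E)·n/0.0592 = (+1.81 − (+1.639))·2/0.0592 = 5.7770.
So 2·log[Au⁺] = 1·log(0.4) − log Q = -0.3979 − (5.7770) = -6.1749; log[Au⁺] = -6.1749 / 2 = -3.0875; [Au⁺] = 10^(-3.0875) ≈ 0.00082 M.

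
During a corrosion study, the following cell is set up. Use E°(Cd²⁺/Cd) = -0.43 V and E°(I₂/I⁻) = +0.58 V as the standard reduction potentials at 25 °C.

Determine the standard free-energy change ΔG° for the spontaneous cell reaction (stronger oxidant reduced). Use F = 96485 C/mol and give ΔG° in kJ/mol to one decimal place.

I₂/I⁻ (E° = +0.58 V) is the cathode; Cd²⁺/Cd (E° = -0.43 V) is the anode, so E°cell = +1.01 V.
Balancing electrons gives n = 2 (lcm of 2 and 2).
ΔG° = −nFE° = −(2)(96485)(+1.01) = -194,900 J = -194.9 kJ/mol.

-194.9 kJ/mol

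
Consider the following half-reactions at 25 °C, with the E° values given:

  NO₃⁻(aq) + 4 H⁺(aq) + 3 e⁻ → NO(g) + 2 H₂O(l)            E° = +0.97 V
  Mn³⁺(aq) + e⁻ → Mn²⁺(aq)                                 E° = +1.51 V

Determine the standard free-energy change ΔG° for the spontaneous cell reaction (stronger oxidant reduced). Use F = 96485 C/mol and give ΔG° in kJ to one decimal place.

Mn³⁺/Mn²⁺ (E° = +1.51 V) is the cathode; NO₃⁻/NO (E° = +0.97 V) is the anode, so E°cell = +0.54 V.
Balancing electrons gives n = 3 (lcm of 1 and 3).
ΔG° = −nFE° = −(3)(96485)(+0.54) = -156,306 J = -156.3 kJ.

-156.3 kJ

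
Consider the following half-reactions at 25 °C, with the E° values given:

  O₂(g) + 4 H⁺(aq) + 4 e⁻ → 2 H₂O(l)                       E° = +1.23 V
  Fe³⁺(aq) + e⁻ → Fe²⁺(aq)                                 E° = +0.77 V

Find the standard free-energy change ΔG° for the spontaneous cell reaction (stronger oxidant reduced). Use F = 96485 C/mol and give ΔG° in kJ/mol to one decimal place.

-177.5 kJ/mol

O₂/H₂O (E° = +1.23 V) is the cathode; Fe³⁺/Fe²⁺ (E° = +0.77 V) is the anode, so E°cell = +0.46 V.
Balancing electrons gives n = 4 (lcm of 4 and 1).
ΔG° = −nFE° = −(4)(96485)(+0.46) = -177,532 J = -177.5 kJ/mol.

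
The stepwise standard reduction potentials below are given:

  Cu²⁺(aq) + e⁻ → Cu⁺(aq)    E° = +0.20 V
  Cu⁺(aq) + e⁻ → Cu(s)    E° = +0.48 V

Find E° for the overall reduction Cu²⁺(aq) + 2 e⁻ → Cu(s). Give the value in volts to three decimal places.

Since ΔG° = −nFE° is additive over sequential reductions, n₃E°₃ = n₁E°₁ + n₂E°₂.
E°₃ = (1×+0.20 + 1×+0.48) / 2 = (+0.680) / 2 = +0.340 V.

+0.340 V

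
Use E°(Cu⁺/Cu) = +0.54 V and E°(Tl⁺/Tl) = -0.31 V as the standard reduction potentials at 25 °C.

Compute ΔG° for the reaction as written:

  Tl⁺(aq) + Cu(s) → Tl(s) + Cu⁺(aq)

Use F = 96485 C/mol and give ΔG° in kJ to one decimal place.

As written, Tl⁺/Tl is reduced (cathode) and Cu⁺/Cu is oxidised (anode), so E°cell = (-0.31) − (+0.54) = -0.85 V.
Balancing electrons gives n = 1.
ΔG° = −nFE° = −(1)(96485)(-0.85) = 82,012 J = +82.0 kJ.

+82.0 kJ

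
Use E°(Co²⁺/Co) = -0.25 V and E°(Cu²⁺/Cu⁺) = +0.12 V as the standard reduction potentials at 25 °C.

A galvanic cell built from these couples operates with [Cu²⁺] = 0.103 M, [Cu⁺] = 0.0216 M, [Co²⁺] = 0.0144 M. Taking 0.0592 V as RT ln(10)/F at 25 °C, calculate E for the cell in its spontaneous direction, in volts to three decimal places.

Cu²⁺/Cu⁺ is the cathode (higher E°), Co²⁺/Co the anode: E°cell = +0.12 − (-0.25) = +0.37 V, n = 2.
Overall: 2 Cu²⁺(aq) + Co(s) → 2 Cu⁺(aq) + Co²⁺(aq)
Q = [Cu⁺]^2·[Co²⁺] / ([Cu²⁺]^2); log Q = -3.198.
E = E° − (0.0592/n) log Q = +0.37 − (0.0592/2)(-3.198) = +0.465 V.

+0.465 V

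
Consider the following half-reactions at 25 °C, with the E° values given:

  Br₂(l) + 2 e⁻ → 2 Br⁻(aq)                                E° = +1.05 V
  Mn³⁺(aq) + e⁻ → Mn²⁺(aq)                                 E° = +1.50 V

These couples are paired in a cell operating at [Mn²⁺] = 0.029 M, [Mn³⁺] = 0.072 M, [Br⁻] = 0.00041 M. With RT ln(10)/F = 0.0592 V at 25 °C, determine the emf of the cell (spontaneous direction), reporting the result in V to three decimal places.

Mn³⁺/Mn²⁺ is the cathode (higher E°), Br₂/Br⁻ the anode: E°cell = +1.50 − (+1.05) = +0.45 V, n = 2.
Overall: 2 Mn³⁺(aq) + 2 Br⁻(aq) → 2 Mn²⁺(aq) + Br₂(l)
Q = [Mn²⁺]^2 / ([Mn³⁺]^2·[Br⁻]^2); log Q = 5.985.
E = E° − (0.0592/n) log Q = +0.45 − (0.0592/2)(5.985) = +0.273 V.

+0.273 V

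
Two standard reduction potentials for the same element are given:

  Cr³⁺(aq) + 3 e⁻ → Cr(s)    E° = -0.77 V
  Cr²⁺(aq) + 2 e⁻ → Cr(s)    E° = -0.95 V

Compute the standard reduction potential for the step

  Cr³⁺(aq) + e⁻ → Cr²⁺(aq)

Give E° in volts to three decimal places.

Sequential free energies add, so n₃E°₃ = n₁E°₁ + n₂E°₂.
With n₃ = 3, and the known step contributing 2×(-0.95) V, the unknown satisfies 1·E° = 3×(-0.77) − 2×(-0.95) = -0.410.
E° = -0.410 / 1 = -0.410 V.

-0.410 V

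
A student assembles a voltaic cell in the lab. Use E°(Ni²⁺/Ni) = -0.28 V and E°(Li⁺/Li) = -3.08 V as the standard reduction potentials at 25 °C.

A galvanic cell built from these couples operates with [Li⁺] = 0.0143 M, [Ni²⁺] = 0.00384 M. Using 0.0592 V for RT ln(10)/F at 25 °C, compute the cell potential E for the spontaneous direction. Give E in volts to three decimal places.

Ni²⁺/Ni is the cathode (higher E°), Li⁺/Li the anode: E°cell = -0.28 − (-3.08) = +2.80 V, n = 2.
Overall: Ni²⁺(aq) + 2 Li(s) → Ni(s) + 2 Li⁺(aq)
Q = [Li⁺]^2 / ([Ni²⁺]); log Q = -1.274.
E = E° − (0.0592/n) log Q = +2.80 − (0.0592/2)(-1.274) = +2.838 V.

+2.838 V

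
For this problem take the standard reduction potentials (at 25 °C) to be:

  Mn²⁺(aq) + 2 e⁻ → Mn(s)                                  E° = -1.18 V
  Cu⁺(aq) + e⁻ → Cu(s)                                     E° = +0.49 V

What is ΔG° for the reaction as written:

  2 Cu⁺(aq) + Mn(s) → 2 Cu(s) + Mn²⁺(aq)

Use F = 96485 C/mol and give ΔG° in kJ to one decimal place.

As written, Cu⁺/Cu is reduced (cathode) and Mn²⁺/Mn is oxidised (anode), so E°cell = (+0.49) − (-1.18) = +1.67 V.
Balancing electrons gives n = 2.
ΔG° = −nFE° = −(2)(96485)(+1.67) = -322,260 J = -322.3 kJ.

-322.3 kJ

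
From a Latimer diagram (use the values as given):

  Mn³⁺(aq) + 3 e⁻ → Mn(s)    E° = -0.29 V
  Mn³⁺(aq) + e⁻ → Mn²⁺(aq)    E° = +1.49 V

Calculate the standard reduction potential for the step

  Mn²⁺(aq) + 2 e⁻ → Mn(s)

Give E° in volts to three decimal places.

-1.180 V

Sequential free energies add, so n₃E°₃ = n₁E°₁ + n₂E°₂.
With n₃ = 3, and the known step contributing 1×(+1.49) V, the unknown satisfies 2·E° = 3×(-0.29) − 1×(+1.49) = -2.360.
E° = -2.360 / 2 = -1.180 V.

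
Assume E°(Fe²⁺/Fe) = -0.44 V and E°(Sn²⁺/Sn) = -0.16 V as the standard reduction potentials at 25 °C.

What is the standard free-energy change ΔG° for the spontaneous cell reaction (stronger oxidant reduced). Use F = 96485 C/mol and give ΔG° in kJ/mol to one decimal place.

-54.0 kJ/mol

Sn²⁺/Sn (E° = -0.16 V) is the cathode; Fe²⁺/Fe (E° = -0.44 V) is the anode, so E°cell = +0.28 V.
Balancing electrons gives n = 2 (lcm of 2 and 2).
ΔG° = −nFE° = −(2)(96485)(+0.28) = -54,032 J = -54.0 kJ/mol.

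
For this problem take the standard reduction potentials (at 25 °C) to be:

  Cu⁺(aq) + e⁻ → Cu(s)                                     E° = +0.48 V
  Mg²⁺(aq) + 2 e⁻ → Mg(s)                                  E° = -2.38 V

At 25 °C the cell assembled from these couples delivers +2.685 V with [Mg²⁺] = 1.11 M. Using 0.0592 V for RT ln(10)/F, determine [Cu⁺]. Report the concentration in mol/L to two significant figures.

0.0012 M

Cu⁺/Cu is the cathode, Mg²⁺/Mg the anode: E°cell = +2.86 V, n = 2.
Overall reaction: 2 Cu⁺(aq) + Mg(s) → 2 Cu(s) + Mg²⁺(aq); Q = [Mg²⁺]^1/[Cu⁺]^2.
From E = E° − (0.0592/n) log Q: log Q = (E° − E)·n/0.0592 = (+2.86 − (+2.685))·2/0.0592 = 5.9122.
So 2·log[Cu⁺] = 1·log(1.11) − log Q = 0.0453 − (5.9122) = -5.8669; log[Cu⁺] = -5.8669 / 2 = -2.9335; [Cu⁺] = 10^(-2.9335) ≈ 0.0012 M.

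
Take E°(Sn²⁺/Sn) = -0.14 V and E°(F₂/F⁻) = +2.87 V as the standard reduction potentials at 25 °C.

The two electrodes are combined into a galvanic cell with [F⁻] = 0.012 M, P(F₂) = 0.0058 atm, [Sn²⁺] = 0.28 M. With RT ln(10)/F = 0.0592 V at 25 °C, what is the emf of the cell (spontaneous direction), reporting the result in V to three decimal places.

+3.074 V

F₂/F⁻ is the cathode (higher E°), Sn²⁺/Sn the anode: E°cell = +2.87 − (-0.14) = +3.01 V, n = 2.
Overall: F₂(g) + Sn(s) → 2 F⁻(aq) + Sn²⁺(aq)
Q = [F⁻]^2·[Sn²⁺] / (P(F₂)); log Q = -2.158.
E = E° − (0.0592/n) log Q = +3.01 − (0.0592/2)(-2.158) = +3.074 V.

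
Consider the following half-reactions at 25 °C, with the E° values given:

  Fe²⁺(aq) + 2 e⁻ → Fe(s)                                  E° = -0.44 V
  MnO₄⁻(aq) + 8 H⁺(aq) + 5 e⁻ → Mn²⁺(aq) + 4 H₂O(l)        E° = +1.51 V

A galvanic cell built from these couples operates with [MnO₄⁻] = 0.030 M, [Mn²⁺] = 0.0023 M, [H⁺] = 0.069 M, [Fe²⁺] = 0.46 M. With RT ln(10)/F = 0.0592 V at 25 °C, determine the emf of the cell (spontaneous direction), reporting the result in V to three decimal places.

MnO₄⁻/Mn²⁺ is the cathode (higher E°), Fe²⁺/Fe the anode: E°cell = +1.51 − (-0.44) = +1.95 V, n = 10.
Overall: 2 MnO₄⁻(aq) + 16 H⁺(aq) + 5 Fe(s) → 2 Mn²⁺(aq) + 8 H₂O(l) + 5 Fe²⁺(aq)
Q = [Mn²⁺]^2·[Fe²⁺]^5 / ([MnO₄⁻]^2·[H⁺]^16); log Q = 14.661.
E = E° − (0.0592/n) log Q = +1.95 − (0.0592/10)(14.661) = +1.863 V.

+1.863 V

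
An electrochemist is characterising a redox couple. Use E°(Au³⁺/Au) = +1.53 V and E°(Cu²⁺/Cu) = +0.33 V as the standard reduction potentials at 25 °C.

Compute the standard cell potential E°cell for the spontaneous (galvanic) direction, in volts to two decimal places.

+1.20 V

The Au³⁺/Au couple has the higher reduction potential, so it is the cathode; Cu²⁺/Cu is oxidised at the anode.
E°cell = E°(cathode) − E°(anode) = (+1.53) − (+0.33) = +1.20 V.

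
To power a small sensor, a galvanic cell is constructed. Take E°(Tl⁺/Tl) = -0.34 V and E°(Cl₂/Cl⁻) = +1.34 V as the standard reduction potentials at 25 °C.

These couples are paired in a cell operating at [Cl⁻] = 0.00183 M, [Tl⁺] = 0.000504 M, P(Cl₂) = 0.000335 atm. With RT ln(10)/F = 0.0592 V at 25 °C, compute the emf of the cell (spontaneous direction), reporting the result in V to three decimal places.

Cl₂/Cl⁻ is the cathode (higher E°), Tl⁺/Tl the anode: E°cell = +1.34 − (-0.34) = +1.68 V, n = 2.
Overall: Cl₂(g) + 2 Tl(s) → 2 Cl⁻(aq) + 2 Tl⁺(aq)
Q = [Cl⁻]^2·[Tl⁺]^2 / (P(Cl₂)); log Q = -8.595.
E = E° − (0.0592/n) log Q = +1.68 − (0.0592/2)(-8.595) = +1.934 V.

+1.934 V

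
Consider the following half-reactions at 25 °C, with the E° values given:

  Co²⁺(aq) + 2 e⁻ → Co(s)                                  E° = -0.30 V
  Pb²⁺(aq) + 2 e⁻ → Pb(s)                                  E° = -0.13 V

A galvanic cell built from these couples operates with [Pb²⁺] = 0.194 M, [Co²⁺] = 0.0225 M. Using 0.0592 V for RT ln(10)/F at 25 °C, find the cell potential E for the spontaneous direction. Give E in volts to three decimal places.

+0.198 V

Pb²⁺/Pb is the cathode (higher E°), Co²⁺/Co the anode: E°cell = -0.13 − (-0.30) = +0.17 V, n = 2.
Overall: Pb²⁺(aq) + Co(s) → Pb(s) + Co²⁺(aq)
Q = [Co²⁺] / ([Pb²⁺]); log Q = -0.936.
E = E° − (0.0592/n) log Q = +0.17 − (0.0592/2)(-0.936) = +0.198 V.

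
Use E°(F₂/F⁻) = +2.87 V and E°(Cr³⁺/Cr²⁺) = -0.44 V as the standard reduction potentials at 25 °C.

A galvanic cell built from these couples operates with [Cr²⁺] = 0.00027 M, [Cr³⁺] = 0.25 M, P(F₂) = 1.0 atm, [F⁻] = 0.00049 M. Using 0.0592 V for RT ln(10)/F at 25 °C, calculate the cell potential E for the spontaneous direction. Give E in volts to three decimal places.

+3.330 V

F₂/F⁻ is the cathode (higher E°), Cr³⁺/Cr²⁺ the anode: E°cell = +2.87 − (-0.44) = +3.31 V, n = 2.
Overall: F₂(g) + 2 Cr²⁺(aq) → 2 F⁻(aq) + 2 Cr³⁺(aq)
Q = [F⁻]^2·[Cr³⁺]^2 / (P(F₂)·[Cr²⁺]^2); log Q = -0.686.
E = E° − (0.0592/n) log Q = +3.31 − (0.0592/2)(-0.686) = +3.330 V.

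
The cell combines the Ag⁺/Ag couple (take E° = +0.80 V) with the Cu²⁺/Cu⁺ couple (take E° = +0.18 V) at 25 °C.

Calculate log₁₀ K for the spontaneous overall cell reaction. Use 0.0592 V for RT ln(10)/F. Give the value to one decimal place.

10.5

Cathode: Ag⁺/Ag; anode: Cu²⁺/Cu⁺. E°cell = +0.62 V, n = 1.
log K = nE°cell / 0.0592 = (1)(+0.62) / 0.0592 = 10.5.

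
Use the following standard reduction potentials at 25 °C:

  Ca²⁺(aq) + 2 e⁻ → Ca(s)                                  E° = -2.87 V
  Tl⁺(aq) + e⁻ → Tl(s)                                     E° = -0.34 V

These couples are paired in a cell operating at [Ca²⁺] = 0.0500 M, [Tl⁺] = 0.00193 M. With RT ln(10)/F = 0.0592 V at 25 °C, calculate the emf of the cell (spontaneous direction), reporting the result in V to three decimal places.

+2.408 V

Tl⁺/Tl is the cathode (higher E°), Ca²⁺/Ca the anode: E°cell = -0.34 − (-2.87) = +2.53 V, n = 2.
Overall: 2 Tl⁺(aq) + Ca(s) → 2 Tl(s) + Ca²⁺(aq)
Q = [Ca²⁺] / ([Tl⁺]^2); log Q = 4.128.
E = E° − (0.0592/n) log Q = +2.53 − (0.0592/2)(4.128) = +2.408 V.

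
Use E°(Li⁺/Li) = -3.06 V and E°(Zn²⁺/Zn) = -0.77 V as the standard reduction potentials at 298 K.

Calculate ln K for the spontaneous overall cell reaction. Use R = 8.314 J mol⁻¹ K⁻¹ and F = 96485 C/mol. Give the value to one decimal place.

178.4

Cathode: Zn²⁺/Zn; anode: Li⁺/Li. E°cell = (-0.77) − (-3.06) = +2.29 V, with n = 2.
ΔG° = −nFE° = −RT ln K, so ln K = nFE°/(RT) = (2)(96485)(+2.29) / ((8.314)(298)) = 178.361.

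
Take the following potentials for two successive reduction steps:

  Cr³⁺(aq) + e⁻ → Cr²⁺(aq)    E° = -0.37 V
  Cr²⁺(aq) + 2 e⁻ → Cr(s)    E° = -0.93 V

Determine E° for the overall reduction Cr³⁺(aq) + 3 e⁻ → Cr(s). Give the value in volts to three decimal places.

Standard free energies of sequential steps add: ΔG°₃ = ΔG°₁ + ΔG°₂, so n₃E°₃ = n₁E°₁ + n₂E°₂.
E°₃ = (1×-0.37 + 2×-0.93) / 3 = (-2.230) / 3 = -0.743 V.
E° values themselves are not directly additive — weighting by electron count is essential.

-0.743 V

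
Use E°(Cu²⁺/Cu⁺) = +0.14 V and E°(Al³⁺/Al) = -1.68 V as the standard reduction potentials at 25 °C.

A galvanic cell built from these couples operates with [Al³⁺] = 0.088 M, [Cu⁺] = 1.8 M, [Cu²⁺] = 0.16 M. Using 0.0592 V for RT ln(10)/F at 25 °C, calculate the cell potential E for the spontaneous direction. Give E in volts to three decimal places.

+1.779 V

Cu²⁺/Cu⁺ is the cathode (higher E°), Al³⁺/Al the anode: E°cell = +0.14 − (-1.68) = +1.82 V, n = 3.
Overall: 3 Cu²⁺(aq) + Al(s) → 3 Cu⁺(aq) + Al³⁺(aq)
Q = [Cu⁺]^3·[Al³⁺] / ([Cu²⁺]^3); log Q = 2.098.
E = E° − (0.0592/n) log Q = +1.82 − (0.0592/3)(2.098) = +1.779 V.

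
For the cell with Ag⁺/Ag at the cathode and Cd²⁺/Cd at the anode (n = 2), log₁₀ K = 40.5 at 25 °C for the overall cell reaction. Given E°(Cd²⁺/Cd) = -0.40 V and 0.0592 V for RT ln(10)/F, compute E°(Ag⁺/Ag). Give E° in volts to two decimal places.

E°cell = (0.0592/n)·log K = (0.0592/2)(40.5) = +1.199 V.
Since Ag⁺/Ag is the cathode and Cd²⁺/Cd the anode, E°cell = E°(Ag⁺/Ag) − E°(Cd²⁺/Cd).
So E°(Ag⁺/Ag) = E°cell + E°(Cd²⁺/Cd) = +1.199 + (-0.40) = +0.80 V.

+0.80 V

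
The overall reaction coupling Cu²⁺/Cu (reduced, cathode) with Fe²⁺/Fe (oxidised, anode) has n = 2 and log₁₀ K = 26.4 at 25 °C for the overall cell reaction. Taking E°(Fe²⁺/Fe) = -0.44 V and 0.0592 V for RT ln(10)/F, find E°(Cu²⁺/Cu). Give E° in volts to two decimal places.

+0.34 V

E°cell = (0.0592/n)·log K = (0.0592/2)(26.4) = +0.781 V.
Since Cu²⁺/Cu is the cathode and Fe²⁺/Fe the anode, E°cell = E°(Cu²⁺/Cu) − E°(Fe²⁺/Fe).
So E°(Cu²⁺/Cu) = E°cell + E°(Fe²⁺/Fe) = +0.781 + (-0.44) = +0.34 V.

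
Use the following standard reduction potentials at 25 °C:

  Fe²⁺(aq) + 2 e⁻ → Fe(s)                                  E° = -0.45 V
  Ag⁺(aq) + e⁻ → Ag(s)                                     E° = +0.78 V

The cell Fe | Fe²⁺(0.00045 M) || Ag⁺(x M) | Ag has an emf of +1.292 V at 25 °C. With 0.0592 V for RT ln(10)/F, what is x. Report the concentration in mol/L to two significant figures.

Ag⁺/Ag is the cathode, Fe²⁺/Fe the anode: E°cell = +1.23 V, n = 2.
Overall reaction: 2 Ag⁺(aq) + Fe(s) → 2 Ag(s) + Fe²⁺(aq); Q = [Fe²⁺]^1/[Ag⁺]^2.
From E = E° − (0.0592/n) log Q: log Q = (E° − E)·n/0.0592 = (+1.23 − (+1.292))·2/0.0592 = -2.0946.
So 2·log[Ag⁺] = 1·log(0.00045) − log Q = -3.3468 − (-2.0946) = -1.2522; log[Ag⁺] = -1.2522 / 2 = -0.6261; [Ag⁺] = 10^(-0.6261) ≈ 0.24 M.

0.24 M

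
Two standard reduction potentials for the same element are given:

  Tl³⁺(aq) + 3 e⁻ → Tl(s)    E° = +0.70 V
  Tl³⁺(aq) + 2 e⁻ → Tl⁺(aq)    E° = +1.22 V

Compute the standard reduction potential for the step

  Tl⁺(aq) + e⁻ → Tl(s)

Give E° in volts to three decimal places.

-0.340 V

Sequential free energies add, so n₃E°₃ = n₁E°₁ + n₂E°₂.
With n₃ = 3, and the known step contributing 2×(+1.22) V, the unknown satisfies 1·E° = 3×(+0.70) − 2×(+1.22) = -0.340.
E° = -0.340 / 1 = -0.340 V.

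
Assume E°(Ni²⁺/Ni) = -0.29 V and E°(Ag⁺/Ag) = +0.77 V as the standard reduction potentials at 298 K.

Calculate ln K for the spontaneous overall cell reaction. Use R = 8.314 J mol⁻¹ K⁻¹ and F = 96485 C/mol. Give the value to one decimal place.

82.6

Cathode: Ag⁺/Ag; anode: Ni²⁺/Ni. E°cell = (+0.77) − (-0.29) = +1.06 V, with n = 2.
ΔG° = −nFE° = −RT ln K, so ln K = nFE°/(RT) = (2)(96485)(+1.06) / ((8.314)(298)) = 82.560.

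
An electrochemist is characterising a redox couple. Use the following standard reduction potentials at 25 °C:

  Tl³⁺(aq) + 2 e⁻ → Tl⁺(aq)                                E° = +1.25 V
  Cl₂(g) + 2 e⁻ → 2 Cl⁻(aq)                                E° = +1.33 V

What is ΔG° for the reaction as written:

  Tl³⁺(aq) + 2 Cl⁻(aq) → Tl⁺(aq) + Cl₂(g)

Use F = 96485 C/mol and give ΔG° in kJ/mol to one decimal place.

+15.4 kJ/mol

As written, Tl³⁺/Tl⁺ is reduced (cathode) and Cl₂/Cl⁻ is oxidised (anode), so E°cell = (+1.25) − (+1.33) = -0.08 V.
Balancing electrons gives n = 2.
ΔG° = −nFE° = −(2)(96485)(-0.08) = 15,438 J = +15.4 kJ/mol.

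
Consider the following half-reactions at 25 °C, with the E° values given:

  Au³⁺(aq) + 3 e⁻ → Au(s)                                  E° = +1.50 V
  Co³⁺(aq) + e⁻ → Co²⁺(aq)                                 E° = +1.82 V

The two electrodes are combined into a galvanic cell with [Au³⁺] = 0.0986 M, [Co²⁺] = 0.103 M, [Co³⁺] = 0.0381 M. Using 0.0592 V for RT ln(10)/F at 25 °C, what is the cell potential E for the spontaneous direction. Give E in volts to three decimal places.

+0.314 V

Co³⁺/Co²⁺ is the cathode (higher E°), Au³⁺/Au the anode: E°cell = +1.82 − (+1.50) = +0.32 V, n = 3.
Overall: 3 Co³⁺(aq) + Au(s) → 3 Co²⁺(aq) + Au³⁺(aq)
Q = [Co²⁺]^3·[Au³⁺] / ([Co³⁺]^3); log Q = 0.290.
E = E° − (0.0592/n) log Q = +0.32 − (0.0592/3)(0.290) = +0.314 V.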